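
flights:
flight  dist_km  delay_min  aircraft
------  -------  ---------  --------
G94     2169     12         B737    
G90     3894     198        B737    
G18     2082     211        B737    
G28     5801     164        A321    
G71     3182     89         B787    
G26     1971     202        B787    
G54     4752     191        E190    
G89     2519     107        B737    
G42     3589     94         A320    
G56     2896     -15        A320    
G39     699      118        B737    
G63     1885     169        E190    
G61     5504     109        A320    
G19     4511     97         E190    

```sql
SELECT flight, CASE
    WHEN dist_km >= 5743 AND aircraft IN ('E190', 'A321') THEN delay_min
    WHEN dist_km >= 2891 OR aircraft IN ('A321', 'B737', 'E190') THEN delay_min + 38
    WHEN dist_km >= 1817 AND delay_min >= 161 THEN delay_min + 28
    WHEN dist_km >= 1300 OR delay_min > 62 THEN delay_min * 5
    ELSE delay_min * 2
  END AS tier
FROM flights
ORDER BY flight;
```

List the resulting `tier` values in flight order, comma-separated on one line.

249, 135, 230, 164, 156, 132, 229, 23, 147, 207, 127, 145, 236, 50

flight=G18: dist_km >= 2891 OR aircraft IN ('A321', 'B737', 'E190') → 249
flight=G19: dist_km >= 2891 OR aircraft IN ('A321', 'B737', 'E190') → 135
flight=G26: dist_km >= 1817 AND delay_min >= 161 → 230
flight=G28: dist_km >= 5743 AND aircraft IN ('E190', 'A321') → 164
flight=G39: dist_km >= 2891 OR aircraft IN ('A321', 'B737', 'E190') → 156
flight=G42: dist_km >= 2891 OR aircraft IN ('A321', 'B737', 'E190') → 132
flight=G54: dist_km >= 2891 OR aircraft IN ('A321', 'B737', 'E190') → 229
flight=G56: dist_km >= 2891 OR aircraft IN ('A321', 'B737', 'E190') → 23
flight=G61: dist_km >= 2891 OR aircraft IN ('A321', 'B737', 'E190') → 147
flight=G63: dist_km >= 2891 OR aircraft IN ('A321', 'B737', 'E190') → 207
flight=G71: dist_km >= 2891 OR aircraft IN ('A321', 'B737', 'E190') → 127
flight=G89: dist_km >= 2891 OR aircraft IN ('A321', 'B737', 'E190') → 145
flight=G90: dist_km >= 2891 OR aircraft IN ('A321', 'B737', 'E190') → 236
flight=G94: dist_km >= 2891 OR aircraft IN ('A321', 'B737', 'E190') → 50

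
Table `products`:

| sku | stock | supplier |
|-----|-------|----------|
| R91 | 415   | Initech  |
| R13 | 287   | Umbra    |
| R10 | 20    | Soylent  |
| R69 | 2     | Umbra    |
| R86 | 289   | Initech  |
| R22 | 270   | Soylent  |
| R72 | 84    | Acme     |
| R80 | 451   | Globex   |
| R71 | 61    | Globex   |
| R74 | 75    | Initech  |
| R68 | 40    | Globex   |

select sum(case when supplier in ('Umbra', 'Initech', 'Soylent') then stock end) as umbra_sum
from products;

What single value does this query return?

1358

sku=R91: ✓ → 415
sku=R13: ✓ → 287
sku=R10: ✓ → 20
sku=R69: ✓ → 2
sku=R86: ✓ → 289
sku=R22: ✓ → 270
sku=R72: ✗
sku=R80: ✗
sku=R71: ✗
sku=R74: ✓ → 75
sku=R68: ✗
umbra_sum = 415 + 287 + 20 + 2 + 289 + 270 + 75 = 1358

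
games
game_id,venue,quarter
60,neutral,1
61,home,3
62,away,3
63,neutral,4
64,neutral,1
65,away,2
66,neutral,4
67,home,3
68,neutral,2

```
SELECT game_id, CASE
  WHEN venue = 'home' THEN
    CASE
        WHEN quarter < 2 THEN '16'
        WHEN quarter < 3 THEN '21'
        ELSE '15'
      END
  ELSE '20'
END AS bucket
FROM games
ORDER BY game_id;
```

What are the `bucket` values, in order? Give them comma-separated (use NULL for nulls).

20, 15, 20, 20, 20, 20, 20, 15, 20

game_id=60: venue='neutral' → outer ELSE → 20
game_id=61: venue='home' → inner[ELSE] → 15
game_id=62: venue='away' → outer ELSE → 20
game_id=63: venue='neutral' → outer ELSE → 20
game_id=64: venue='neutral' → outer ELSE → 20
game_id=65: venue='away' → outer ELSE → 20
game_id=66: venue='neutral' → outer ELSE → 20
game_id=67: venue='home' → inner[ELSE] → 15
game_id=68: venue='neutral' → outer ELSE → 20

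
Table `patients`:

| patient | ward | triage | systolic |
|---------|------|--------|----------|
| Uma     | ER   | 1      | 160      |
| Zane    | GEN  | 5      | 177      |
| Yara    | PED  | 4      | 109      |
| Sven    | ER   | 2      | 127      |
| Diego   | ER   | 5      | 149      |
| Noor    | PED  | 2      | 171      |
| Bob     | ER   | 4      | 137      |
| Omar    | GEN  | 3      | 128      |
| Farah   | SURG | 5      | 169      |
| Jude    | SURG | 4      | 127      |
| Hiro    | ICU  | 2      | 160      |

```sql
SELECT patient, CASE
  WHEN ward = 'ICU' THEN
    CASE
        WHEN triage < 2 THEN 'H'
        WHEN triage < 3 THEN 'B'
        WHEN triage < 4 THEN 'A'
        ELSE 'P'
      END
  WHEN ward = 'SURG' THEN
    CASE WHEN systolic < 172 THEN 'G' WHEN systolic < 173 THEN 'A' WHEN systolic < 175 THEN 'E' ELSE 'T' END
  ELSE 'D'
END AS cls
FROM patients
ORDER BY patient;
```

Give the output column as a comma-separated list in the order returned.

D, D, G, B, G, D, D, D, D, D, D

patient=Bob: ward='ER' → outer ELSE → D
patient=Diego: ward='ER' → outer ELSE → D
patient=Farah: ward='SURG' → inner[systolic < 172] → G
patient=Hiro: ward='ICU' → inner[triage < 3] → B
patient=Jude: ward='SURG' → inner[systolic < 172] → G
patient=Noor: ward='PED' → outer ELSE → D
patient=Omar: ward='GEN' → outer ELSE → D
patient=Sven: ward='ER' → outer ELSE → D
patient=Uma: ward='ER' → outer ELSE → D
patient=Yara: ward='PED' → outer ELSE → D
patient=Zane: ward='GEN' → outer ELSE → D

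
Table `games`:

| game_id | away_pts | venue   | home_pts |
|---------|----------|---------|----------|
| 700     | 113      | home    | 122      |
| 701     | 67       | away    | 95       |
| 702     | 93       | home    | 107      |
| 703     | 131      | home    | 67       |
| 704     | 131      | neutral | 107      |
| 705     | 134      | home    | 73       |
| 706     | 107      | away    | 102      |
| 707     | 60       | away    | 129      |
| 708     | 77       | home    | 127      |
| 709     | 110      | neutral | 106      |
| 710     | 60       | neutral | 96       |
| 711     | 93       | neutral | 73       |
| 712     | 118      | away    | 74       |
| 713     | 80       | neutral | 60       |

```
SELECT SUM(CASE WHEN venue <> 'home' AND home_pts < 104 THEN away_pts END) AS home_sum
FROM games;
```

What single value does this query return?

game_id=700: ✗
game_id=701: ✓ → 67
game_id=702: ✗
game_id=703: ✗
game_id=704: ✗
game_id=705: ✗
game_id=706: ✓ → 107
game_id=707: ✗
game_id=708: ✗
game_id=709: ✗
game_id=710: ✓ → 60
game_id=711: ✓ → 93
game_id=712: ✓ → 118
game_id=713: ✓ → 80
home_sum = 67 + 107 + 60 + 93 + 118 + 80 = 525

525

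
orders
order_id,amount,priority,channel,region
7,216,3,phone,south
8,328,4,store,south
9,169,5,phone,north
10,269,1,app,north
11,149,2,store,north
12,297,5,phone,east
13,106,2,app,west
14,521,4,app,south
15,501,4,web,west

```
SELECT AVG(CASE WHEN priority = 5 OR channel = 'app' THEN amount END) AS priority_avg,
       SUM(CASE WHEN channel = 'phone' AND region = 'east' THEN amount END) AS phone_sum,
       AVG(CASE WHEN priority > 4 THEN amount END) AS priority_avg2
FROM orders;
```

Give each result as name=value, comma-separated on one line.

[priority_avg: priority = 5 OR channel = 'app']
order_id=7: ✗
order_id=8: ✗
order_id=9: ✓ → 169
order_id=10: ✓ → 269
order_id=11: ✗
order_id=12: ✓ → 297
order_id=13: ✓ → 106
order_id=14: ✓ → 521
order_id=15: ✗
priority_avg = (169 + 269 + 297 + 106 + 521) / 5 = 272.4
—
[phone_sum: channel = 'phone' AND region = 'east']
order_id=7: ✗
order_id=8: ✗
order_id=9: ✗
order_id=10: ✗
order_id=11: ✗
order_id=12: ✓ → 297
order_id=13: ✗
order_id=14: ✗
order_id=15: ✗
phone_sum = 297
—
[priority_avg2: priority > 4]
order_id=7: ✗
order_id=8: ✗
order_id=9: ✓ → 169
order_id=10: ✗
order_id=11: ✗
order_id=12: ✓ → 297
order_id=13: ✗
order_id=14: ✗
order_id=15: ✗
priority_avg2 = (169 + 297) / 2 = 233

priority_avg=272.4, phone_sum=297, priority_avg2=233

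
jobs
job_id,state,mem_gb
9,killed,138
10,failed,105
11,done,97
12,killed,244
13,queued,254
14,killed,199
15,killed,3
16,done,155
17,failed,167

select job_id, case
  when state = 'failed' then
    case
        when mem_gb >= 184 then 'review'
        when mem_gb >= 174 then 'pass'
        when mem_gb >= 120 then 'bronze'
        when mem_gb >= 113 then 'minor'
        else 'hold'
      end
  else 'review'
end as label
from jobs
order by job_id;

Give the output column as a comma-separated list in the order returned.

job_id=9: state='killed' → outer ELSE → review
job_id=10: state='failed' → inner[ELSE] → hold
job_id=11: state='done' → outer ELSE → review
job_id=12: state='killed' → outer ELSE → review
job_id=13: state='queued' → outer ELSE → review
job_id=14: state='killed' → outer ELSE → review
job_id=15: state='killed' → outer ELSE → review
job_id=16: state='done' → outer ELSE → review
job_id=17: state='failed' → inner[mem_gb >= 120] → bronze

review, hold, review, review, review, review, review, review, bronze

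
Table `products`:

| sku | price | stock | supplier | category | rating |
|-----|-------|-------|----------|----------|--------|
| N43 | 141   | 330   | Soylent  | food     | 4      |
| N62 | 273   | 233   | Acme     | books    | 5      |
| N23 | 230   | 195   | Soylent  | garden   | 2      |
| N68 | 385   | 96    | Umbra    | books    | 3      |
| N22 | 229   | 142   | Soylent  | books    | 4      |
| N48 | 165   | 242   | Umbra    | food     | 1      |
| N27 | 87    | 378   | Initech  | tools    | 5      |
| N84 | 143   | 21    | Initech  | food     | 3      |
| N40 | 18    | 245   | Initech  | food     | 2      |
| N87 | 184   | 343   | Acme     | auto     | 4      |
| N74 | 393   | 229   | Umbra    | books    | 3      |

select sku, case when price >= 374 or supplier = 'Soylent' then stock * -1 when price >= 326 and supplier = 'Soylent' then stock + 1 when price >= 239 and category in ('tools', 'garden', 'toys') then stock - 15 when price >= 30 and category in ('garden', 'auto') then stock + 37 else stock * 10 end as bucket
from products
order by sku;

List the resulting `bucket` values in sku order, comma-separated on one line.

-142, -195, 3780, 2450, -330, 2420, 2330, -96, -229, 210, 380

sku=N22: price >= 374 or supplier = 'Soylent' → -142
sku=N23: price >= 374 or supplier = 'Soylent' → -195
sku=N27: ELSE → 3780
sku=N40: ELSE → 2450
sku=N43: price >= 374 or supplier = 'Soylent' → -330
sku=N48: ELSE → 2420
sku=N62: ELSE → 2330
sku=N68: price >= 374 or supplier = 'Soylent' → -96
sku=N74: price >= 374 or supplier = 'Soylent' → -229
sku=N84: ELSE → 210
sku=N87: price >= 30 and category in ('garden', 'auto') → 380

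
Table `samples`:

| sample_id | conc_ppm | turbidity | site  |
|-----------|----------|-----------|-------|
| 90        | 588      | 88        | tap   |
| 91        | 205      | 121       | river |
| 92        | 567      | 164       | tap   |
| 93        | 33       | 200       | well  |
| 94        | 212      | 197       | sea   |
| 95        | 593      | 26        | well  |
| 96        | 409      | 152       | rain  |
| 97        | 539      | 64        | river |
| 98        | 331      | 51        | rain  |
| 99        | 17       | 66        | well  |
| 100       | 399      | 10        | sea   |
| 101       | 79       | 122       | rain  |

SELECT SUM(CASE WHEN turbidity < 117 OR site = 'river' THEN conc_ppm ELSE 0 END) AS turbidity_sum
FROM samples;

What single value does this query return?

2672

sample_id=90: ✓ → 588
sample_id=91: ✓ → 205
sample_id=92: ✗
sample_id=93: ✗
sample_id=94: ✗
sample_id=95: ✓ → 593
sample_id=96: ✗
sample_id=97: ✓ → 539
sample_id=98: ✓ → 331
sample_id=99: ✓ → 17
sample_id=100: ✓ → 399
sample_id=101: ✗
turbidity_sum = 588 + 205 + 593 + 539 + 331 + 17 + 399 = 2672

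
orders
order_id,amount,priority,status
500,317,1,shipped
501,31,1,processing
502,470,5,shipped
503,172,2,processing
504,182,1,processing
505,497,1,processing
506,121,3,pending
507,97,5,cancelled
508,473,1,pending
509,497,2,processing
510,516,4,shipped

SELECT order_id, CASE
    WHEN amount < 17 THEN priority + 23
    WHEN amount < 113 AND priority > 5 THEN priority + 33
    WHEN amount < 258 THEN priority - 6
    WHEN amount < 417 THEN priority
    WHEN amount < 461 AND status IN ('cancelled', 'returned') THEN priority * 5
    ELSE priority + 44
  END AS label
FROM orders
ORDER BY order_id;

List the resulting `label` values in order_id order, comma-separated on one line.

1, -5, 49, -4, -5, 45, -3, -1, 45, 46, 48

order_id=500: amount < 417 → 1
order_id=501: amount < 258 → -5
order_id=502: ELSE → 49
order_id=503: amount < 258 → -4
order_id=504: amount < 258 → -5
order_id=505: ELSE → 45
order_id=506: amount < 258 → -3
order_id=507: amount < 258 → -1
order_id=508: ELSE → 45
order_id=509: ELSE → 46
order_id=510: ELSE → 48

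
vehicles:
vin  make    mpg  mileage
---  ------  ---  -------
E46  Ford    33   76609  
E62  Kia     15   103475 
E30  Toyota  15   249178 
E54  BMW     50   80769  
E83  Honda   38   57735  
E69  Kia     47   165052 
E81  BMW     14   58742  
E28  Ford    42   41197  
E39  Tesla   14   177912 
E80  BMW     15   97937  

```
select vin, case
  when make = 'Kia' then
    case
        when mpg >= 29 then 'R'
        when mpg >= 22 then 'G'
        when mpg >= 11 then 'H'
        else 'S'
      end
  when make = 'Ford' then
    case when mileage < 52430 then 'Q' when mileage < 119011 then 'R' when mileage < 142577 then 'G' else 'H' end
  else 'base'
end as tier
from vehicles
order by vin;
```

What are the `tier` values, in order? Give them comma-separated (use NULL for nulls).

vin=E28: make='Ford' → inner[mileage < 52430] → Q
vin=E30: make='Toyota' → outer ELSE → base
vin=E39: make='Tesla' → outer ELSE → base
vin=E46: make='Ford' → inner[mileage < 119011] → R
vin=E54: make='BMW' → outer ELSE → base
vin=E62: make='Kia' → inner[mpg >= 11] → H
vin=E69: make='Kia' → inner[mpg >= 29] → R
vin=E80: make='BMW' → outer ELSE → base
vin=E81: make='BMW' → outer ELSE → base
vin=E83: make='Honda' → outer ELSE → base

Q, base, base, R, base, H, R, base, base, base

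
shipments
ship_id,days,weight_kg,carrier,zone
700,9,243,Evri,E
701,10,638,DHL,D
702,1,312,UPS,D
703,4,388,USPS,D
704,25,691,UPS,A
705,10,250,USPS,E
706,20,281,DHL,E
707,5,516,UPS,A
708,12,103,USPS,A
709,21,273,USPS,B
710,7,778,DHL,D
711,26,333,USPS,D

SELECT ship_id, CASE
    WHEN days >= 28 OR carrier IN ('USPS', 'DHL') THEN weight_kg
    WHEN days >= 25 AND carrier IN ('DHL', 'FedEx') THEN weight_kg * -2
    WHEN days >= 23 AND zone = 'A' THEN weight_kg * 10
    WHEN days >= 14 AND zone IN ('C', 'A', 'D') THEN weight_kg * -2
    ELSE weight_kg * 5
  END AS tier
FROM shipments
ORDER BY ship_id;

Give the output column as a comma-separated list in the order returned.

1215, 638, 1560, 388, 6910, 250, 281, 2580, 103, 273, 778, 333

ship_id=700: ELSE → 1215
ship_id=701: days >= 28 OR carrier IN ('USPS', 'DHL') → 638
ship_id=702: ELSE → 1560
ship_id=703: days >= 28 OR carrier IN ('USPS', 'DHL') → 388
ship_id=704: days >= 23 AND zone = 'A' → 6910
ship_id=705: days >= 28 OR carrier IN ('USPS', 'DHL') → 250
ship_id=706: days >= 28 OR carrier IN ('USPS', 'DHL') → 281
ship_id=707: ELSE → 2580
ship_id=708: days >= 28 OR carrier IN ('USPS', 'DHL') → 103
ship_id=709: days >= 28 OR carrier IN ('USPS', 'DHL') → 273
ship_id=710: days >= 28 OR carrier IN ('USPS', 'DHL') → 778
ship_id=711: days >= 28 OR carrier IN ('USPS', 'DHL') → 333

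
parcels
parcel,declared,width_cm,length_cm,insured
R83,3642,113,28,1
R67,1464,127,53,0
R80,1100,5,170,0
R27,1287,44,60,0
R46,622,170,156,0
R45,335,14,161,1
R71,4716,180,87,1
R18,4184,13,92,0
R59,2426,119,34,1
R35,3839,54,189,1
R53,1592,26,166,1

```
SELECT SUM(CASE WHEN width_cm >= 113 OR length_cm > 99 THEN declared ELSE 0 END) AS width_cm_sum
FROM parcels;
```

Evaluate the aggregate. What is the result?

19736

parcel=R83: ✓ → 3642
parcel=R67: ✓ → 1464
parcel=R80: ✓ → 1100
parcel=R27: ✗
parcel=R46: ✓ → 622
parcel=R45: ✓ → 335
parcel=R71: ✓ → 4716
parcel=R18: ✗
parcel=R59: ✓ → 2426
parcel=R35: ✓ → 3839
parcel=R53: ✓ → 1592
width_cm_sum = 3642 + 1464 + 1100 + 622 + 335 + 4716 + 2426 + 3839 + 1592 = 19736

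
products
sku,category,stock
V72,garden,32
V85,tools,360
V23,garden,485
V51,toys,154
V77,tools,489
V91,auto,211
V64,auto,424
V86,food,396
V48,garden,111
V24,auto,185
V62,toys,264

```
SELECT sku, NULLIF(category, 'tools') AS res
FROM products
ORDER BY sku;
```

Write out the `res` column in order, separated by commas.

garden, auto, garden, toys, toys, auto, garden, NULL, NULL, food, auto

sku=V23: category=garden vs tools: differ → garden
sku=V24: category=auto vs tools: differ → auto
sku=V48: category=garden vs tools: differ → garden
sku=V51: category=toys vs tools: differ → toys
sku=V62: category=toys vs tools: differ → toys
sku=V64: category=auto vs tools: differ → auto
sku=V72: category=garden vs tools: differ → garden
sku=V77: category=tools vs tools: equal → NULL
sku=V85: category=tools vs tools: equal → NULL
sku=V86: category=food vs tools: differ → food
sku=V91: category=auto vs tools: differ → auto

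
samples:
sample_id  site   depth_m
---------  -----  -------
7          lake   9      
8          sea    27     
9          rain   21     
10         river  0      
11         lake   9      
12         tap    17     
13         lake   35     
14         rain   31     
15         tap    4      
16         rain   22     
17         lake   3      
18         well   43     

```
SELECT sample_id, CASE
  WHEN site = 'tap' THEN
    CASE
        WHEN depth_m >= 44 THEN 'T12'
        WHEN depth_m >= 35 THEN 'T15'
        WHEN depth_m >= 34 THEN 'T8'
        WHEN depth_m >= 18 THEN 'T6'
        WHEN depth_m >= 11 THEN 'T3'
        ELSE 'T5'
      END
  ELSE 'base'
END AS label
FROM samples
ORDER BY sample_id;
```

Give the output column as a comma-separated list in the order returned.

sample_id=7: site='lake' → outer ELSE → base
sample_id=8: site='sea' → outer ELSE → base
sample_id=9: site='rain' → outer ELSE → base
sample_id=10: site='river' → outer ELSE → base
sample_id=11: site='lake' → outer ELSE → base
sample_id=12: site='tap' → inner[depth_m >= 11] → T3
sample_id=13: site='lake' → outer ELSE → base
sample_id=14: site='rain' → outer ELSE → base
sample_id=15: site='tap' → inner[ELSE] → T5
sample_id=16: site='rain' → outer ELSE → base
sample_id=17: site='lake' → outer ELSE → base
sample_id=18: site='well' → outer ELSE → base

base, base, base, base, base, T3, base, base, T5, base, base, base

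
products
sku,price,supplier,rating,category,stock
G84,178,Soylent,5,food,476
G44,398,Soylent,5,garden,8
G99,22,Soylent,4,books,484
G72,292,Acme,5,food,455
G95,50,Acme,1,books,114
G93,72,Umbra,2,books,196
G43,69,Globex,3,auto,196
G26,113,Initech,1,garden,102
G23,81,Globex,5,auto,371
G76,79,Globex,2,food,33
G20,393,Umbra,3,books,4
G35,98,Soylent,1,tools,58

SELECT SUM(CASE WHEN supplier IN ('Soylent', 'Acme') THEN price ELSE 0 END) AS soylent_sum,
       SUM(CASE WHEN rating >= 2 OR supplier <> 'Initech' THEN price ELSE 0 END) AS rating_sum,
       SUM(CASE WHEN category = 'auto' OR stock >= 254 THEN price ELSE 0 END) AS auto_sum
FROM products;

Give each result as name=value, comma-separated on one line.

[soylent_sum: supplier IN ('Soylent', 'Acme')]
sku=G84: ✓ → 178
sku=G44: ✓ → 398
sku=G99: ✓ → 22
sku=G72: ✓ → 292
sku=G95: ✓ → 50
sku=G93: ✗
sku=G43: ✗
sku=G26: ✗
sku=G23: ✗
sku=G76: ✗
sku=G20: ✗
sku=G35: ✓ → 98
soylent_sum = 178 + 398 + 22 + 292 + 50 + 98 = 1038
—
[rating_sum: rating >= 2 OR supplier <> 'Initech']
sku=G84: ✓ → 178
sku=G44: ✓ → 398
sku=G99: ✓ → 22
sku=G72: ✓ → 292
sku=G95: ✓ → 50
sku=G93: ✓ → 72
sku=G43: ✓ → 69
sku=G26: ✗
sku=G23: ✓ → 81
sku=G76: ✓ → 79
sku=G20: ✓ → 393
sku=G35: ✓ → 98
rating_sum = 178 + 398 + 22 + 292 + 50 + 72 + 69 + 81 + 79 + 393 + 98 = 1732
—
[auto_sum: category = 'auto' OR stock >= 254]
sku=G84: ✓ → 178
sku=G44: ✗
sku=G99: ✓ → 22
sku=G72: ✓ → 292
sku=G95: ✗
sku=G93: ✗
sku=G43: ✓ → 69
sku=G26: ✗
sku=G23: ✓ → 81
sku=G76: ✗
sku=G20: ✗
sku=G35: ✗
auto_sum = 178 + 22 + 292 + 69 + 81 = 642

soylent_sum=1038, rating_sum=1732, auto_sum=642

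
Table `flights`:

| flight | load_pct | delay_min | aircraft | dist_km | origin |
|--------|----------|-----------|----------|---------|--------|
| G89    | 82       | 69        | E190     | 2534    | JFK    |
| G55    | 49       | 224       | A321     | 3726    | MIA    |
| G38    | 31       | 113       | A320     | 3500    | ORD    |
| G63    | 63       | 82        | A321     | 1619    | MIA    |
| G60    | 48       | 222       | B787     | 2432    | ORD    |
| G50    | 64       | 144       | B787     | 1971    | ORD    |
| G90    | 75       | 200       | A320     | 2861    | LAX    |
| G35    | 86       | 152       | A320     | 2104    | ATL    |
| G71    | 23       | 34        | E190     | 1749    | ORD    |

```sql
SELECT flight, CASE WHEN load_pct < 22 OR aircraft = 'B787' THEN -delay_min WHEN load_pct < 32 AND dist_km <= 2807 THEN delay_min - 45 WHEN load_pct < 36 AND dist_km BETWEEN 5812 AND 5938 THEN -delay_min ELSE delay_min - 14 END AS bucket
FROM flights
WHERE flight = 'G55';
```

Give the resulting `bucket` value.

flight = G55: load_pct=49, delay_min=224, aircraft=A321, dist_km=3726, origin=MIA.
load_pct < 22 OR aircraft = 'B787' → false
load_pct < 32 AND dist_km <= 2807 → false
load_pct < 36 AND dist_km BETWEEN 5812 AND 5938 → false
No prior WHEN matched → ELSE → 210

210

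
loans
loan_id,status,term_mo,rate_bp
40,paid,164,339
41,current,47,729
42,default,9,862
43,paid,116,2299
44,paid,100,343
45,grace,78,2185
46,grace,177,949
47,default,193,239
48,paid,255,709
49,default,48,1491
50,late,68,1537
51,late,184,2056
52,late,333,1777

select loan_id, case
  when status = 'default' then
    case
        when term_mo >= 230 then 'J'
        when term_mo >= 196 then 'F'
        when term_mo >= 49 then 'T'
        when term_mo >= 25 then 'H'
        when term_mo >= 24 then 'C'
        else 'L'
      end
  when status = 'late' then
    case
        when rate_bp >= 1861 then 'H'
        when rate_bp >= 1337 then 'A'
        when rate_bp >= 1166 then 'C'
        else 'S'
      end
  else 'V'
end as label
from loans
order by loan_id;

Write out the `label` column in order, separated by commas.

loan_id=40: status='paid' → outer ELSE → V
loan_id=41: status='current' → outer ELSE → V
loan_id=42: status='default' → inner[ELSE] → L
loan_id=43: status='paid' → outer ELSE → V
loan_id=44: status='paid' → outer ELSE → V
loan_id=45: status='grace' → outer ELSE → V
loan_id=46: status='grace' → outer ELSE → V
loan_id=47: status='default' → inner[term_mo >= 49] → T
loan_id=48: status='paid' → outer ELSE → V
loan_id=49: status='default' → inner[term_mo >= 25] → H
loan_id=50: status='late' → inner[rate_bp >= 1337] → A
loan_id=51: status='late' → inner[rate_bp >= 1861] → H
loan_id=52: status='late' → inner[rate_bp >= 1337] → A

V, V, L, V, V, V, V, T, V, H, A, H, A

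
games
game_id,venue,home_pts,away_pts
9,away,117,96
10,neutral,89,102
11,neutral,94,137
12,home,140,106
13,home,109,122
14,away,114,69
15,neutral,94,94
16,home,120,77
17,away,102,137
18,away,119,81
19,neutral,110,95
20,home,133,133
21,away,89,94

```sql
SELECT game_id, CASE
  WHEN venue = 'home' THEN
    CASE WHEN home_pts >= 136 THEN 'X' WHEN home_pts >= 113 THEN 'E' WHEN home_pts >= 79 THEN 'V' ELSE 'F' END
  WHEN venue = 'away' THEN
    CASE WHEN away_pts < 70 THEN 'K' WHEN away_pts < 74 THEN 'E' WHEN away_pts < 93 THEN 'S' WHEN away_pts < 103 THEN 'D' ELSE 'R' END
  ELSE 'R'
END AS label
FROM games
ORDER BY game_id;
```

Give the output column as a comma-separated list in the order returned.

D, R, R, X, V, K, R, E, R, S, R, E, D

game_id=9: venue='away' → inner[away_pts < 103] → D
game_id=10: venue='neutral' → outer ELSE → R
game_id=11: venue='neutral' → outer ELSE → R
game_id=12: venue='home' → inner[home_pts >= 136] → X
game_id=13: venue='home' → inner[home_pts >= 79] → V
game_id=14: venue='away' → inner[away_pts < 70] → K
game_id=15: venue='neutral' → outer ELSE → R
game_id=16: venue='home' → inner[home_pts >= 113] → E
game_id=17: venue='away' → inner[ELSE] → R
game_id=18: venue='away' → inner[away_pts < 93] → S
game_id=19: venue='neutral' → outer ELSE → R
game_id=20: venue='home' → inner[home_pts >= 113] → E
game_id=21: venue='away' → inner[away_pts < 103] → D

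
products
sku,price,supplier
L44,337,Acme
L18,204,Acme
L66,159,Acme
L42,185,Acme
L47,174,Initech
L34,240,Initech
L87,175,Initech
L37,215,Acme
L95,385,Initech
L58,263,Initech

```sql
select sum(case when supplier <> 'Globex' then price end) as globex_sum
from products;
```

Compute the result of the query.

2337

sku=L44: ✓ → 337
sku=L18: ✓ → 204
sku=L66: ✓ → 159
sku=L42: ✓ → 185
sku=L47: ✓ → 174
sku=L34: ✓ → 240
sku=L87: ✓ → 175
sku=L37: ✓ → 215
sku=L95: ✓ → 385
sku=L58: ✓ → 263
globex_sum = 337 + 204 + 159 + 185 + 174 + 240 + 175 + 215 + 385 + 263 = 2337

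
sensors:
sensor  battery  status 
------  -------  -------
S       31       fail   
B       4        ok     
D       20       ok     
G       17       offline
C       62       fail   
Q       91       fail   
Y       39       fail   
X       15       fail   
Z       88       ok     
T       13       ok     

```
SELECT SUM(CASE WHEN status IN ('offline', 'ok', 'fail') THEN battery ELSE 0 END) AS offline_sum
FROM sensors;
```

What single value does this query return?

380

sensor=S: ✓ → 31
sensor=B: ✓ → 4
sensor=D: ✓ → 20
sensor=G: ✓ → 17
sensor=C: ✓ → 62
sensor=Q: ✓ → 91
sensor=Y: ✓ → 39
sensor=X: ✓ → 15
sensor=Z: ✓ → 88
sensor=T: ✓ → 13
offline_sum = 31 + 4 + 20 + 17 + 62 + 91 + 39 + 15 + 88 + 13 = 380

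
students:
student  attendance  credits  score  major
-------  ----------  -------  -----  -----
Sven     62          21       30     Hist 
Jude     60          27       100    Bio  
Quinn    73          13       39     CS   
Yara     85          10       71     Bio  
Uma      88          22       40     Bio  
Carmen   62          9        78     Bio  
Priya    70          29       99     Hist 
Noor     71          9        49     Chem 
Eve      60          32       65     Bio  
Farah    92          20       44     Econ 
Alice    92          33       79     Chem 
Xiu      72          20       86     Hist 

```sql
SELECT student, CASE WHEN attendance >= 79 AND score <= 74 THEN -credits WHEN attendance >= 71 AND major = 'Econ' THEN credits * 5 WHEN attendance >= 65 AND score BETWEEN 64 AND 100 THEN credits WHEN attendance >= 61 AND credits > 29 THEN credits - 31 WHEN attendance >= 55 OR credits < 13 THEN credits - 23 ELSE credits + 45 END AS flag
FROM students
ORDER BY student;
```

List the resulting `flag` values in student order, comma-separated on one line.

student=Alice: attendance >= 65 AND score BETWEEN 64 AND 100 → 33
student=Carmen: attendance >= 55 OR credits < 13 → -14
student=Eve: attendance >= 55 OR credits < 13 → 9
student=Farah: attendance >= 79 AND score <= 74 → -20
student=Jude: attendance >= 55 OR credits < 13 → 4
student=Noor: attendance >= 55 OR credits < 13 → -14
student=Priya: attendance >= 65 AND score BETWEEN 64 AND 100 → 29
student=Quinn: attendance >= 55 OR credits < 13 → -10
student=Sven: attendance >= 55 OR credits < 13 → -2
student=Uma: attendance >= 79 AND score <= 74 → -22
student=Xiu: attendance >= 65 AND score BETWEEN 64 AND 100 → 20
student=Yara: attendance >= 79 AND score <= 74 → -10

33, -14, 9, -20, 4, -14, 29, -10, -2, -22, 20, -10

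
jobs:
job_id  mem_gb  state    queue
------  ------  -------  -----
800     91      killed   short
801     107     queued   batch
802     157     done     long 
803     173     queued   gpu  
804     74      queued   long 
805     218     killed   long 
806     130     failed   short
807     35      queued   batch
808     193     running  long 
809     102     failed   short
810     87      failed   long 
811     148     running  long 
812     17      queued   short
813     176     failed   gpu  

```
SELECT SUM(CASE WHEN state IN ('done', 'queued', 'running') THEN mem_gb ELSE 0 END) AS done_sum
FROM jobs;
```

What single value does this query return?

904

job_id=800: ✗
job_id=801: ✓ → 107
job_id=802: ✓ → 157
job_id=803: ✓ → 173
job_id=804: ✓ → 74
job_id=805: ✗
job_id=806: ✗
job_id=807: ✓ → 35
job_id=808: ✓ → 193
job_id=809: ✗
job_id=810: ✗
job_id=811: ✓ → 148
job_id=812: ✓ → 17
job_id=813: ✗
done_sum = 107 + 157 + 173 + 74 + 35 + 193 + 148 + 17 = 904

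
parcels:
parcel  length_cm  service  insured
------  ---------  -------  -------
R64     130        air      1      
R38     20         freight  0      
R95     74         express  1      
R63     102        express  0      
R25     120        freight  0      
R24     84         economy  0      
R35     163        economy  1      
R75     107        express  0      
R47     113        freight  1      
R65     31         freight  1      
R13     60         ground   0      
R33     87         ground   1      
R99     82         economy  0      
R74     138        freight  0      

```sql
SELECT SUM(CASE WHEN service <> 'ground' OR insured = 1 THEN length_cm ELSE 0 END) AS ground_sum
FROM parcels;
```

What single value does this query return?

parcel=R64: ✓ → 130
parcel=R38: ✓ → 20
parcel=R95: ✓ → 74
parcel=R63: ✓ → 102
parcel=R25: ✓ → 120
parcel=R24: ✓ → 84
parcel=R35: ✓ → 163
parcel=R75: ✓ → 107
parcel=R47: ✓ → 113
parcel=R65: ✓ → 31
parcel=R13: ✗
parcel=R33: ✓ → 87
parcel=R99: ✓ → 82
parcel=R74: ✓ → 138
ground_sum = 130 + 20 + 74 + 102 + 120 + 84 + 163 + 107 + 113 + 31 + 87 + 82 + 138 = 1251

1251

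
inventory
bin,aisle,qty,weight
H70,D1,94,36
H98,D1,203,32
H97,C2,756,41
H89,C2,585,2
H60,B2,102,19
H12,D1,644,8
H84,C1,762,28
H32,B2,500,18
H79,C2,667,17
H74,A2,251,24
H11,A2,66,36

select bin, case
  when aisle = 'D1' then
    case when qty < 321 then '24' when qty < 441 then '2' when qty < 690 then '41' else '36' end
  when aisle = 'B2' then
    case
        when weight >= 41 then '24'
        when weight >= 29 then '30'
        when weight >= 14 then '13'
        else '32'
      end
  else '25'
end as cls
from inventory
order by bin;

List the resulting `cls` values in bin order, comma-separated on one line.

bin=H11: aisle='A2' → outer ELSE → 25
bin=H12: aisle='D1' → inner[qty < 690] → 41
bin=H32: aisle='B2' → inner[weight >= 14] → 13
bin=H60: aisle='B2' → inner[weight >= 14] → 13
bin=H70: aisle='D1' → inner[qty < 321] → 24
bin=H74: aisle='A2' → outer ELSE → 25
bin=H79: aisle='C2' → outer ELSE → 25
bin=H84: aisle='C1' → outer ELSE → 25
bin=H89: aisle='C2' → outer ELSE → 25
bin=H97: aisle='C2' → outer ELSE → 25
bin=H98: aisle='D1' → inner[qty < 321] → 24

25, 41, 13, 13, 24, 25, 25, 25, 25, 25, 24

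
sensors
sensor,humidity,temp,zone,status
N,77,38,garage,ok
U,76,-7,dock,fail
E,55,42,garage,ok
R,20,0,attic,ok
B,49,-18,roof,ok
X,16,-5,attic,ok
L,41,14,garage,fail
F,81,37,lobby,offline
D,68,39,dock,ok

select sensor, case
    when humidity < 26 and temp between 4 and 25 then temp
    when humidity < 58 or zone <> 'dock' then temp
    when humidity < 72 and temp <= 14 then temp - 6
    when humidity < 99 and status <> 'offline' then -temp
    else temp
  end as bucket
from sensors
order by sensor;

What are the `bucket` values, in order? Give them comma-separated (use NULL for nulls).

sensor=B: humidity < 58 or zone <> 'dock' → -18
sensor=D: humidity < 99 and status <> 'offline' → -39
sensor=E: humidity < 58 or zone <> 'dock' → 42
sensor=F: humidity < 58 or zone <> 'dock' → 37
sensor=L: humidity < 58 or zone <> 'dock' → 14
sensor=N: humidity < 58 or zone <> 'dock' → 38
sensor=R: humidity < 58 or zone <> 'dock' → 0
sensor=U: humidity < 99 and status <> 'offline' → 7
sensor=X: humidity < 58 or zone <> 'dock' → -5

-18, -39, 42, 37, 14, 38, 0, 7, -5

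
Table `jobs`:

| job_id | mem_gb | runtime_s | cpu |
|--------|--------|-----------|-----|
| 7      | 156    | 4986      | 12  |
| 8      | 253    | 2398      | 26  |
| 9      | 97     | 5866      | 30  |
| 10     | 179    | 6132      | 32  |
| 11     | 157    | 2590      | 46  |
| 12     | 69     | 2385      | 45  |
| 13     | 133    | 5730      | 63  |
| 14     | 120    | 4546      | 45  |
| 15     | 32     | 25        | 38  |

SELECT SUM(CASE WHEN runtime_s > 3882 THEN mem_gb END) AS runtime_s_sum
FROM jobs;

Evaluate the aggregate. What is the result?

job_id=7: ✓ → 156
job_id=8: ✗
job_id=9: ✓ → 97
job_id=10: ✓ → 179
job_id=11: ✗
job_id=12: ✗
job_id=13: ✓ → 133
job_id=14: ✓ → 120
job_id=15: ✗
runtime_s_sum = 156 + 97 + 179 + 133 + 120 = 685

685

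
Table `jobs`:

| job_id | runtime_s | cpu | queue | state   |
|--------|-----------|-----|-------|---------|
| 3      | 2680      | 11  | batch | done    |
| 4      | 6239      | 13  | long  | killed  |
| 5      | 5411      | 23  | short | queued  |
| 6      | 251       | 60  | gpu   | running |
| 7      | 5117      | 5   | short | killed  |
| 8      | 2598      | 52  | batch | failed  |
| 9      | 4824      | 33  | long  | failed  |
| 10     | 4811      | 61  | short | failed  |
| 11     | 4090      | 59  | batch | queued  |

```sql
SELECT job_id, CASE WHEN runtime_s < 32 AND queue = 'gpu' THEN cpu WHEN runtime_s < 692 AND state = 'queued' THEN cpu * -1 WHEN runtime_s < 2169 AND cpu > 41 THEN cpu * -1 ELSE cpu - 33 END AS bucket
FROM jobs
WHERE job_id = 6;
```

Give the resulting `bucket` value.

job_id = 6: runtime_s=251, cpu=60, queue=gpu, state=running.
runtime_s < 32 AND queue = 'gpu' → false
runtime_s < 692 AND state = 'queued' → false
runtime_s < 2169 AND cpu > 41 → true → -60

-60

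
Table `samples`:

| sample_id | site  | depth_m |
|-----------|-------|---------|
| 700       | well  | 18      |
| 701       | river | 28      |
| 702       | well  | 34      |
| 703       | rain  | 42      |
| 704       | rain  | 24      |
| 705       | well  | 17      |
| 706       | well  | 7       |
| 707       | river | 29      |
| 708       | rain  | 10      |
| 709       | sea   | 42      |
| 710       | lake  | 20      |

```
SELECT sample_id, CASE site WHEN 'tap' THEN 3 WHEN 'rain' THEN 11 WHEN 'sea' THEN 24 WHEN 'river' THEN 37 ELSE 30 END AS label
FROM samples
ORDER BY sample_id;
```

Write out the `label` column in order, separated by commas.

30, 37, 30, 11, 11, 30, 30, 37, 11, 24, 30

sample_id=700: ELSE → 30
sample_id=701: site='river' → 37
sample_id=702: ELSE → 30
sample_id=703: site='rain' → 11
sample_id=704: site='rain' → 11
sample_id=705: ELSE → 30
sample_id=706: ELSE → 30
sample_id=707: site='river' → 37
sample_id=708: site='rain' → 11
sample_id=709: site='sea' → 24
sample_id=710: ELSE → 30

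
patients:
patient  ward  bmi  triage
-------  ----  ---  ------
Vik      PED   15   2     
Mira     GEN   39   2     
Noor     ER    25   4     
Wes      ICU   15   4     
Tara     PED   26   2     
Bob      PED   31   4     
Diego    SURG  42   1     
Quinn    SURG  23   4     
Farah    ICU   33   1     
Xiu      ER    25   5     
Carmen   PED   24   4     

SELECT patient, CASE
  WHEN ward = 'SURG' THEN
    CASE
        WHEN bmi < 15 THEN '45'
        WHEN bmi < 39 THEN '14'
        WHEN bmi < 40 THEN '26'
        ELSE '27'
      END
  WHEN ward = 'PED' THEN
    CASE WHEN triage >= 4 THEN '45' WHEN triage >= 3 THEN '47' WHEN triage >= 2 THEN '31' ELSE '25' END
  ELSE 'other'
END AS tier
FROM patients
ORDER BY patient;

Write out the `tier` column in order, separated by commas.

45, 45, 27, other, other, other, 14, 31, 31, other, other

patient=Bob: ward='PED' → inner[triage >= 4] → 45
patient=Carmen: ward='PED' → inner[triage >= 4] → 45
patient=Diego: ward='SURG' → inner[ELSE] → 27
patient=Farah: ward='ICU' → outer ELSE → other
patient=Mira: ward='GEN' → outer ELSE → other
patient=Noor: ward='ER' → outer ELSE → other
patient=Quinn: ward='SURG' → inner[bmi < 39] → 14
patient=Tara: ward='PED' → inner[triage >= 2] → 31
patient=Vik: ward='PED' → inner[triage >= 2] → 31
patient=Wes: ward='ICU' → outer ELSE → other
patient=Xiu: ward='ER' → outer ELSE → other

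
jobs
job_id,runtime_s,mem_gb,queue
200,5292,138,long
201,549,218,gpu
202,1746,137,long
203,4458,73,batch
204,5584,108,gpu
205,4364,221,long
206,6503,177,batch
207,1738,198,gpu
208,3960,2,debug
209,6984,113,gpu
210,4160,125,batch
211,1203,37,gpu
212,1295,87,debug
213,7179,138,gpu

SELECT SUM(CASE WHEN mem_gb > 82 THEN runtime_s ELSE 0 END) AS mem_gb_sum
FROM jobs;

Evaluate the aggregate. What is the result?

45394

job_id=200: ✓ → 5292
job_id=201: ✓ → 549
job_id=202: ✓ → 1746
job_id=203: ✗
job_id=204: ✓ → 5584
job_id=205: ✓ → 4364
job_id=206: ✓ → 6503
job_id=207: ✓ → 1738
job_id=208: ✗
job_id=209: ✓ → 6984
job_id=210: ✓ → 4160
job_id=211: ✗
job_id=212: ✓ → 1295
job_id=213: ✓ → 7179
mem_gb_sum = 5292 + 549 + 1746 + 5584 + 4364 + 6503 + 1738 + 6984 + 4160 + 1295 + 7179 = 45394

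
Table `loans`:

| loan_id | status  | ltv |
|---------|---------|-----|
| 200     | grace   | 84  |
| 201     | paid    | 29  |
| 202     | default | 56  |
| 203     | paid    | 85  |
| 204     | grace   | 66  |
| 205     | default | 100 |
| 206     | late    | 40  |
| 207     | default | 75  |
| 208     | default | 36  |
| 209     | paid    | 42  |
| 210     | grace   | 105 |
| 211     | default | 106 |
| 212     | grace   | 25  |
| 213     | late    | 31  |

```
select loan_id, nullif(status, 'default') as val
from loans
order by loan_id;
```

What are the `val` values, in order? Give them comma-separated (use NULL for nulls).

grace, paid, NULL, paid, grace, NULL, late, NULL, NULL, paid, grace, NULL, grace, late

loan_id=200: status=grace vs default: differ → grace
loan_id=201: status=paid vs default: differ → paid
loan_id=202: status=default vs default: equal → NULL
loan_id=203: status=paid vs default: differ → paid
loan_id=204: status=grace vs default: differ → grace
loan_id=205: status=default vs default: equal → NULL
loan_id=206: status=late vs default: differ → late
loan_id=207: status=default vs default: equal → NULL
loan_id=208: status=default vs default: equal → NULL
loan_id=209: status=paid vs default: differ → paid
loan_id=210: status=grace vs default: differ → grace
loan_id=211: status=default vs default: equal → NULL
loan_id=212: status=grace vs default: differ → grace
loan_id=213: status=late vs default: differ → late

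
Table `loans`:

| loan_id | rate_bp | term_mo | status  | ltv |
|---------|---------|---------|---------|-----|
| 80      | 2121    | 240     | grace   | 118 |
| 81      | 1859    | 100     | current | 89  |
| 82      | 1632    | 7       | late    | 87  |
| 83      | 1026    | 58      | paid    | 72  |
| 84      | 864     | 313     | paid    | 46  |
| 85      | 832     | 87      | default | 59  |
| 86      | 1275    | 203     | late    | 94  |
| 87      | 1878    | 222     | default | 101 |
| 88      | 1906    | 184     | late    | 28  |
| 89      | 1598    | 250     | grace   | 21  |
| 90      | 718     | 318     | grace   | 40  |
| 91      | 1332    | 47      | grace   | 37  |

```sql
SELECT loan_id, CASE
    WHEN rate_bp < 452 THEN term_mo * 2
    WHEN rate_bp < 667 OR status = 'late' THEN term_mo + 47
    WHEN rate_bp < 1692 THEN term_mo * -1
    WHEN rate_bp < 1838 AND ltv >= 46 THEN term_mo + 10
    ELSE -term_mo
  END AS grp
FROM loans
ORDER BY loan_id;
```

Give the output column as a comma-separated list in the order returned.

-240, -100, 54, -58, -313, -87, 250, -222, 231, -250, -318, -47

loan_id=80: ELSE → -240
loan_id=81: ELSE → -100
loan_id=82: rate_bp < 667 OR status = 'late' → 54
loan_id=83: rate_bp < 1692 → -58
loan_id=84: rate_bp < 1692 → -313
loan_id=85: rate_bp < 1692 → -87
loan_id=86: rate_bp < 667 OR status = 'late' → 250
loan_id=87: ELSE → -222
loan_id=88: rate_bp < 667 OR status = 'late' → 231
loan_id=89: rate_bp < 1692 → -250
loan_id=90: rate_bp < 1692 → -318
loan_id=91: rate_bp < 1692 → -47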